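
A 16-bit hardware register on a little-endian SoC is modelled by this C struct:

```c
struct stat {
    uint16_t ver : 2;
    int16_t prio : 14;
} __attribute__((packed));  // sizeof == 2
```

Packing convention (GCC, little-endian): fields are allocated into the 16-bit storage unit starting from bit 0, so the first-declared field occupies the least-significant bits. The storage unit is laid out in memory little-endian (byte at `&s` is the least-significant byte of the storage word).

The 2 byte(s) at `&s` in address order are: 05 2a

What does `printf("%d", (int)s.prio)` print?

[0]=0x05 [1]=0x2a (little-endian) → word 0x2a05
ver [0+:2] = (word>>0) & 0x3 = 1
prio [2+:14] = (word>>2) & 0x3fff = 2689  ←
prio signed 14b, MSB=0: value = 2689

2689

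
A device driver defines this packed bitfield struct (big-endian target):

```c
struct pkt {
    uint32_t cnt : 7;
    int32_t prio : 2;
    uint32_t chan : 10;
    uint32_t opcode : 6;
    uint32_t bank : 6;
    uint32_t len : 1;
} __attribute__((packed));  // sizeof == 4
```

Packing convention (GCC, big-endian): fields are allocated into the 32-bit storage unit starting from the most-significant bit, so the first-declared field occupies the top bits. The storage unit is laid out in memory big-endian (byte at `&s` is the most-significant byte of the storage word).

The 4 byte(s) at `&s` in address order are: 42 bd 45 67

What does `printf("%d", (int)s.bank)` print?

[0]=0x42 [1]=0xbd [2]=0x45 [3]=0x67 (big-endian) → word 0x42bd4567
cnt [25+:7] = (word>>25) & 0x7f = 33
prio [23+:2] = (word>>23) & 0x3 = 1
chan [13+:10] = (word>>13) & 0x3ff = 490
opcode [7+:6] = (word>>7) & 0x3f = 10
bank [1+:6] = (word>>1) & 0x3f = 51  ←
len [0+:1] = (word>>0) & 0x1 = 1

51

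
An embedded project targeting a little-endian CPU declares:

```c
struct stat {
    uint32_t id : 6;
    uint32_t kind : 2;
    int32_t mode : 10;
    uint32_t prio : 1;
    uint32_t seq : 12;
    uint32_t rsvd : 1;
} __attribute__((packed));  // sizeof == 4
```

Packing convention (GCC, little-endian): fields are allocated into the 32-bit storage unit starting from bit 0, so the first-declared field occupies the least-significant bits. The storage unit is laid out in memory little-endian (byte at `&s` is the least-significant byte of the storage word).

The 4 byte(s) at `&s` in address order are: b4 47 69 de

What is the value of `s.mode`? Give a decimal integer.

[0]=0xb4 [1]=0x47 [2]=0x69 [3]=0xde (little-endian) → word 0xde6947b4
id [0+:6] = (word>>0) & 0x3f = 52
kind [6+:2] = (word>>6) & 0x3 = 2
mode [8+:10] = (word>>8) & 0x3ff = 327  ←
prio [18+:1] = (word>>18) & 0x1 = 0
seq [19+:12] = (word>>19) & 0xfff = 3021
rsvd [31+:1] = (word>>31) & 0x1 = 1
mode signed 10b, MSB=0: value = 327

327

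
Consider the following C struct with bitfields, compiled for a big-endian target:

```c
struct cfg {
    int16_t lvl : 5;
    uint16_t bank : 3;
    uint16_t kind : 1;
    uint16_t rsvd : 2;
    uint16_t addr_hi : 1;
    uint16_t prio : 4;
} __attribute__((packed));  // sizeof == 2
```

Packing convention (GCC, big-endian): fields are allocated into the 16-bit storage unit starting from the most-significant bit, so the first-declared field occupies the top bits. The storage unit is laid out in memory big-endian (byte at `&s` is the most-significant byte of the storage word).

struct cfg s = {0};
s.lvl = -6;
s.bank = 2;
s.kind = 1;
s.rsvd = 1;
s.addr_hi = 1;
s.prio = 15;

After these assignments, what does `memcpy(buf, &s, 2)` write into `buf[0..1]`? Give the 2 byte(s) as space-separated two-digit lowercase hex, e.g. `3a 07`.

d2 bf

lvl (5b) val=-6 bits=0x1a at bit 11: 0xd000
bank (3b) val=2 bits=0x2 at bit 8: 0xd200
kind (1b) val=1 bits=0x1 at bit 7: 0xd280
rsvd (2b) val=1 bits=0x1 at bit 5: 0xd2a0
addr_hi (1b) val=1 bits=0x1 at bit 4: 0xd2b0
prio (4b) val=15 bits=0xf at bit 0: 0xd2bf
word = 0xd2bf → big-endian bytes:
  [0]=0xd2  [1]=0xbf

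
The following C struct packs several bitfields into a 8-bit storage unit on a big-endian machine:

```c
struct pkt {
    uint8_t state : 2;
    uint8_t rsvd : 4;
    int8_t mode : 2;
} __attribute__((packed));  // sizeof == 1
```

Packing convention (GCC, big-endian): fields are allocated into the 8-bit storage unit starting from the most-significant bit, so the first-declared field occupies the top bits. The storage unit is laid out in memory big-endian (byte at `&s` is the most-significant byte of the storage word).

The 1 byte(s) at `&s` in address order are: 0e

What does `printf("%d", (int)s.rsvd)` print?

3

[0]=0x0e (big-endian) → word 0x0e
state [6+:2] = (word>>6) & 0x3 = 0
rsvd [2+:4] = (word>>2) & 0xf = 3  ←
mode [0+:2] = (word>>0) & 0x3 = 2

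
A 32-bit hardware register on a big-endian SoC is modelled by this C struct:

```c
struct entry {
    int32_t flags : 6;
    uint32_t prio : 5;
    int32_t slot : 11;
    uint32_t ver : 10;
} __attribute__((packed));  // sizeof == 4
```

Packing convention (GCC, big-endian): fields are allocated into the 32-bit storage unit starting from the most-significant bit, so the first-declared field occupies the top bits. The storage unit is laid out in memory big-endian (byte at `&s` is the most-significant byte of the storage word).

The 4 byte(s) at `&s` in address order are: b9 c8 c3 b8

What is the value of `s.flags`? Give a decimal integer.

[0]=0xb9 [1]=0xc8 [2]=0xc3 [3]=0xb8 (big-endian) → word 0xb9c8c3b8
flags [26+:6] = (word>>26) & 0x3f = 46  ←
prio [21+:5] = (word>>21) & 0x1f = 14
slot [10+:11] = (word>>10) & 0x7ff = 560
ver [0+:10] = (word>>0) & 0x3ff = 952
flags signed 6b, MSB=1: 46 - 64 = -18

-18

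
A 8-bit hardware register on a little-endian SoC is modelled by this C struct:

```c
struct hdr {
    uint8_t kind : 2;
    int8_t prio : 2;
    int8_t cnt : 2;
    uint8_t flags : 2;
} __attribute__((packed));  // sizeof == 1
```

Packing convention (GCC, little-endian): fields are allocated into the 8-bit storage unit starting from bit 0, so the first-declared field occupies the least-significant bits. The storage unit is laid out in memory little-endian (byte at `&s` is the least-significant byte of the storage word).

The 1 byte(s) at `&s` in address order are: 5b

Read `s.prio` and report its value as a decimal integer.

-2

[0]=0x5b (little-endian) → word 0x5b
kind [0+:2] = (word>>0) & 0x3 = 3
prio [2+:2] = (word>>2) & 0x3 = 2  ←
cnt [4+:2] = (word>>4) & 0x3 = 1
flags [6+:2] = (word>>6) & 0x3 = 1
prio signed 2b, MSB=1: 2 - 4 = -2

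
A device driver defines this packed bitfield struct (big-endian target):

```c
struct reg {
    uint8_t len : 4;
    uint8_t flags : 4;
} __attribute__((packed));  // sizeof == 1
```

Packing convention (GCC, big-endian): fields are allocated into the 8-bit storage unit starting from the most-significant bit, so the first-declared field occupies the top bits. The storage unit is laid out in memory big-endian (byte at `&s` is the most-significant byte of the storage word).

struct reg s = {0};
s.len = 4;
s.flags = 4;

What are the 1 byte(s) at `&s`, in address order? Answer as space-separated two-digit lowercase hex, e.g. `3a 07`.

44

len:4 = 4 → 0x4 << 4 → word 0x40
flags:4 = 4 → 0x4 << 0 → word 0x44
word = 0x44 → big-endian bytes:
  [0]=0x44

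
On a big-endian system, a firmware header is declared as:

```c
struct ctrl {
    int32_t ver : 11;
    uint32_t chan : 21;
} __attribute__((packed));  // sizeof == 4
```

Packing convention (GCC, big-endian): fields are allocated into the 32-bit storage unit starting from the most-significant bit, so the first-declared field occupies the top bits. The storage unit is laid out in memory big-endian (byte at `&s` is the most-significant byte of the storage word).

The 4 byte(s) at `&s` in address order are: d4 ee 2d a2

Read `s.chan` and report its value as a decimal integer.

929186

[0]=0xd4 [1]=0xee [2]=0x2d [3]=0xa2 (big-endian) → word 0xd4ee2da2
ver:11 @ bit 21 → (0xd4ee2da2>>21)&0x7ff = 0x6a7
chan:21 @ bit 0 → (0xd4ee2da2>>0)&0x1fffff = 0xe2da2  ←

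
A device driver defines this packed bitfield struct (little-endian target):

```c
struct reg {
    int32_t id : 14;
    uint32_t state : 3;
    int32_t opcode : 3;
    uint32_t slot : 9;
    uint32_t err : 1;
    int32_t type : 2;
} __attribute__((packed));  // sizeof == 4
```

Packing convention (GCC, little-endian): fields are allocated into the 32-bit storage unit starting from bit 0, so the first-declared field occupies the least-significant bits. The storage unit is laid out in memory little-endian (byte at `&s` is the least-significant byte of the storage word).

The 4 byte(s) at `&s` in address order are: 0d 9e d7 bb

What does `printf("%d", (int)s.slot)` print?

445

[0]=0x0d [1]=0x9e [2]=0xd7 [3]=0xbb (little-endian) → word 0xbbd79e0d
id [0+:14] = (word>>0) & 0x3fff = 7693
state [14+:3] = (word>>14) & 0x7 = 6
opcode [17+:3] = (word>>17) & 0x7 = 3
slot [20+:9] = (word>>20) & 0x1ff = 445  ←
err [29+:1] = (word>>29) & 0x1 = 1
type [30+:2] = (word>>30) & 0x3 = 2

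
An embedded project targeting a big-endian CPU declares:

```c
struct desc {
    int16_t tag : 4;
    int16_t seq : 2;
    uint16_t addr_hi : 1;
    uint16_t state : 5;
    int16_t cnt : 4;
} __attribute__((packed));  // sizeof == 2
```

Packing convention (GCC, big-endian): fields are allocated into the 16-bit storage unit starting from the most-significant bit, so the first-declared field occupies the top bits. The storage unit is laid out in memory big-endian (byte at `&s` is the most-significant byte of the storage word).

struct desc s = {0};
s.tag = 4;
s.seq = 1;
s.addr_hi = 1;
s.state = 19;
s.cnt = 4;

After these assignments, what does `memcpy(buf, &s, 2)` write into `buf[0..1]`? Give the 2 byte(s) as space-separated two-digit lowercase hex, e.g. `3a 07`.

tag:4 = 4 → 0x4 << 12 → word 0x4000
seq:2 = 1 → 0x1 << 10 → word 0x4400
addr_hi:1 = 1 → 0x1 << 9 → word 0x4600
state:5 = 19 → 0x13 << 4 → word 0x4730
cnt:4 = 4 → 0x4 << 0 → word 0x4734
word = 0x4734 → big-endian bytes:
  [0]=0x47  [1]=0x34

47 34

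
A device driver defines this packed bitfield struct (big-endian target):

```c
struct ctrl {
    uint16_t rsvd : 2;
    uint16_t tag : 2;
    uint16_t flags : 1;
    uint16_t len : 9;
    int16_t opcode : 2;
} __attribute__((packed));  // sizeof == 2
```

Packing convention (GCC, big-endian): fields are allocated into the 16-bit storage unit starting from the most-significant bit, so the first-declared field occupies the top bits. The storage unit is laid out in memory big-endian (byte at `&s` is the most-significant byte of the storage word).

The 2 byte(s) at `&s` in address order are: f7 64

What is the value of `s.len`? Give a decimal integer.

[0]=0xf7 [1]=0x64 (big-endian) → word 0xf764
rsvd [14+:2] = (word>>14) & 0x3 = 3
tag [12+:2] = (word>>12) & 0x3 = 3
flags [11+:1] = (word>>11) & 0x1 = 0
len [2+:9] = (word>>2) & 0x1ff = 473  ←
opcode [0+:2] = (word>>0) & 0x3 = 0

473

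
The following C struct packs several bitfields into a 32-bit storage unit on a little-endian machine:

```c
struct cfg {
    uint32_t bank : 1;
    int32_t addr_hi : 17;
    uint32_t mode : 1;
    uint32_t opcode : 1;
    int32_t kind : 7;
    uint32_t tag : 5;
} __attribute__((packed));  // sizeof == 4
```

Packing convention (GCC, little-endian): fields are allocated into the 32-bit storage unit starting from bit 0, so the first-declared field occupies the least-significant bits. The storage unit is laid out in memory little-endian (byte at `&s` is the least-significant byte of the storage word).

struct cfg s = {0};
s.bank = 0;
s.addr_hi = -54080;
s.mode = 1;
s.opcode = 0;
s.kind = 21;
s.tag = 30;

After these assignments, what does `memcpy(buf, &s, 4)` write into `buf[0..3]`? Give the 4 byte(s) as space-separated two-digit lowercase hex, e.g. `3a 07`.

bank:1 = 0 → 0x0 << 0 → word 0x00000000
addr_hi:17 = -54080 → 0x12cc0 << 1 → word 0x00025980
mode:1 = 1 → 0x1 << 18 → word 0x00065980
opcode:1 = 0 → 0x0 << 19 → word 0x00065980
kind:7 = 21 → 0x15 << 20 → word 0x01565980
tag:5 = 30 → 0x1e << 27 → word 0xf1565980
word = 0xf1565980 → little-endian bytes:
  [0]=0x80  [1]=0x59  [2]=0x56  [3]=0xf1

80 59 56 f1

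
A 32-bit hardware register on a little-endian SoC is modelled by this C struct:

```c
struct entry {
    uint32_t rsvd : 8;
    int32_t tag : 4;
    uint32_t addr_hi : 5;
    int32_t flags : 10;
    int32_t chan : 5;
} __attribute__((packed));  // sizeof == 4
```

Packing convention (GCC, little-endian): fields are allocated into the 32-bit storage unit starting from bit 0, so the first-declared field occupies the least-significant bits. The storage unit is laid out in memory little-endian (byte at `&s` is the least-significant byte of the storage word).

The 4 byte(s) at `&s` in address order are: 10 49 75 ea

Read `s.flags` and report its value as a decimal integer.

[0]=0x10 [1]=0x49 [2]=0x75 [3]=0xea (little-endian) → word 0xea754910
rsvd [0+:8] = (word>>0) & 0xff = 16
tag [8+:4] = (word>>8) & 0xf = 9
addr_hi [12+:5] = (word>>12) & 0x1f = 20
flags [17+:10] = (word>>17) & 0x3ff = 314  ←
chan [27+:5] = (word>>27) & 0x1f = 29
flags signed 10b, MSB=0: value = 314

314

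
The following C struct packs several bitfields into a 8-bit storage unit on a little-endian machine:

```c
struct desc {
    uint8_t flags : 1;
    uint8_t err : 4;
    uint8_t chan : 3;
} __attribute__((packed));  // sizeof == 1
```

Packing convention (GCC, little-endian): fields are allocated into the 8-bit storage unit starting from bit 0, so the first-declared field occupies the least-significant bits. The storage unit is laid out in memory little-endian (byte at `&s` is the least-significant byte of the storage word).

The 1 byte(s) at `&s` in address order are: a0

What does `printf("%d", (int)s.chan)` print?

[0]=0xa0 (little-endian) → word 0xa0
flags:1 @ bit 0 → (0xa0>>0)&0x1 = 0x0
err:4 @ bit 1 → (0xa0>>1)&0xf = 0x0
chan:3 @ bit 5 → (0xa0>>5)&0x7 = 0x5  ←

5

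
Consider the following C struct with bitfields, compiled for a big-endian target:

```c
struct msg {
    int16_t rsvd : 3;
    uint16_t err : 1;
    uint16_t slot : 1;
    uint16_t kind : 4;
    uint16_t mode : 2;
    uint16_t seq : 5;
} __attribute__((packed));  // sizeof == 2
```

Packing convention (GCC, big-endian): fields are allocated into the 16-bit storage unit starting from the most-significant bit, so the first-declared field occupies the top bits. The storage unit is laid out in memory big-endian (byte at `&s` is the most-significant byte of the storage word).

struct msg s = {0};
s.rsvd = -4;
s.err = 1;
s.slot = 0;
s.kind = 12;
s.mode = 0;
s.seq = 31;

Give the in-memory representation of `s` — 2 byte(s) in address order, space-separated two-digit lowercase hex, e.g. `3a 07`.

rsvd (3b) val=-4 bits=0x4 at bit 13: 0x8000
err (1b) val=1 bits=0x1 at bit 12: 0x9000
slot (1b) val=0 bits=0x0 at bit 11: 0x9000
kind (4b) val=12 bits=0xc at bit 7: 0x9600
mode (2b) val=0 bits=0x0 at bit 5: 0x9600
seq (5b) val=31 bits=0x1f at bit 0: 0x961f
word = 0x961f → big-endian bytes:
  [0]=0x96  [1]=0x1f

96 1f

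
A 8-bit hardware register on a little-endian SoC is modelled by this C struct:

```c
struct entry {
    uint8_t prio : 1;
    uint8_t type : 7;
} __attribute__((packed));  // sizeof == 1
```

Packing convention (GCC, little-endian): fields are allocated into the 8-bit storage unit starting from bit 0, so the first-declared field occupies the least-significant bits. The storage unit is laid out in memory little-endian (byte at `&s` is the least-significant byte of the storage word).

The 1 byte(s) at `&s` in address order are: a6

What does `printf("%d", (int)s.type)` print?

[0]=0xa6 (little-endian) → word 0xa6
prio [0+:1] = (word>>0) & 0x1 = 0
type [1+:7] = (word>>1) & 0x7f = 83  ←

83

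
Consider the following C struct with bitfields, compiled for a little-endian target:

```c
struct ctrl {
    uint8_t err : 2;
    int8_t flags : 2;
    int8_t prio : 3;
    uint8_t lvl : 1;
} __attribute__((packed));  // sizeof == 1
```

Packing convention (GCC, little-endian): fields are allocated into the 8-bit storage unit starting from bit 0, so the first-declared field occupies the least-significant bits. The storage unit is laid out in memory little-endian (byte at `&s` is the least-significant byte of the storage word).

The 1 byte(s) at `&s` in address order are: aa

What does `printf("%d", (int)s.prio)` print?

2

[0]=0xaa (little-endian) → word 0xaa
err:2 @ bit 0 → (0xaa>>0)&0x3 = 0x2
flags:2 @ bit 2 → (0xaa>>2)&0x3 = 0x2
prio:3 @ bit 4 → (0xaa>>4)&0x7 = 0x2  ←
lvl:1 @ bit 7 → (0xaa>>7)&0x1 = 0x1
prio signed 3b, MSB=0: value = 2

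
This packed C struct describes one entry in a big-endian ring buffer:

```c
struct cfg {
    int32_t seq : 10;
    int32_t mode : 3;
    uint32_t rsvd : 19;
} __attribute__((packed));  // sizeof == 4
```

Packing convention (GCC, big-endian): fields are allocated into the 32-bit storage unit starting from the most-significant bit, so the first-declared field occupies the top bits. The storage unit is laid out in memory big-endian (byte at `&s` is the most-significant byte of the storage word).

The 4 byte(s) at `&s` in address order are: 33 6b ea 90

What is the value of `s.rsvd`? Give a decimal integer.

256656

[0]=0x33 [1]=0x6b [2]=0xea [3]=0x90 (big-endian) → word 0x336bea90
seq [22+:10] = (word>>22) & 0x3ff = 205
mode [19+:3] = (word>>19) & 0x7 = 5
rsvd [0+:19] = (word>>0) & 0x7ffff = 256656  ←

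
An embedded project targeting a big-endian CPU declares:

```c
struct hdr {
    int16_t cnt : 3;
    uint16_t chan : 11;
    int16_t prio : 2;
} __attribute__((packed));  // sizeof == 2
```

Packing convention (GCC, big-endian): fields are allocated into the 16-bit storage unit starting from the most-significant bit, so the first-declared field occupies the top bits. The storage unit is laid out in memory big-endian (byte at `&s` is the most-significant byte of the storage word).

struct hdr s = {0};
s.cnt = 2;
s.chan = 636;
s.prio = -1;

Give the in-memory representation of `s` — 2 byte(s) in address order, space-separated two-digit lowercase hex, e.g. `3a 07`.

49 f3

cnt:3 = 2 → 0x2 << 13 → word 0x4000
chan:11 = 636 → 0x27c << 2 → word 0x49f0
prio:2 = -1 → 0x3 << 0 → word 0x49f3
word = 0x49f3 → big-endian bytes:
  [0]=0x49  [1]=0xf3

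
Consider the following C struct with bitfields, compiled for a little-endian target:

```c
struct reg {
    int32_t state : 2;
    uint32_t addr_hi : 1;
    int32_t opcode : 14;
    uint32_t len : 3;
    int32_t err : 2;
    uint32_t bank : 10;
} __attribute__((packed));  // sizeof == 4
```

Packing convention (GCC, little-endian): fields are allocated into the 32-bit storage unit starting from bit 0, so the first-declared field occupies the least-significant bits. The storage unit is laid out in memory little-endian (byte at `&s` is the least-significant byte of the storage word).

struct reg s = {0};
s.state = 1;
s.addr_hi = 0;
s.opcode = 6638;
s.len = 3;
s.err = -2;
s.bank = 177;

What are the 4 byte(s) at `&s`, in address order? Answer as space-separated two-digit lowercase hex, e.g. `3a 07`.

[0+:2] state=1 & 0x3 = 0x1; word=0x00000001
[2+:1] addr_hi=0 & 0x1 = 0x0; word=0x00000001
[3+:14] opcode=6638 & 0x3fff = 0x19ee; word=0x0000cf71
[17+:3] len=3 & 0x7 = 0x3; word=0x0006cf71
[20+:2] err=-2 & 0x3 = 0x2; word=0x0026cf71
[22+:10] bank=177 & 0x3ff = 0xb1; word=0x2c66cf71
word = 0x2c66cf71 → little-endian bytes:
  [0]=0x71  [1]=0xcf  [2]=0x66  [3]=0x2c

71 cf 66 2c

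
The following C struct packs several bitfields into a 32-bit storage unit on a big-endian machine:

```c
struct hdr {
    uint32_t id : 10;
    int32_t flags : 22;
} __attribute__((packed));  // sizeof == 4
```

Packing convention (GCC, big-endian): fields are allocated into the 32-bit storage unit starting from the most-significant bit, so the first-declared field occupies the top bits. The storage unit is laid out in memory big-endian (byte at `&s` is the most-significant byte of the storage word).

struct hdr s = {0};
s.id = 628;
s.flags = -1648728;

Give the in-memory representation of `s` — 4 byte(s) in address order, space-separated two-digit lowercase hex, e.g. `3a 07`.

9d 26 d7 a8

id (10b) val=628 bits=0x274 at bit 22: 0x9d000000
flags (22b) val=-1648728 bits=0x26d7a8 at bit 0: 0x9d26d7a8
word = 0x9d26d7a8 → big-endian bytes:
  [0]=0x9d  [1]=0x26  [2]=0xd7  [3]=0xa8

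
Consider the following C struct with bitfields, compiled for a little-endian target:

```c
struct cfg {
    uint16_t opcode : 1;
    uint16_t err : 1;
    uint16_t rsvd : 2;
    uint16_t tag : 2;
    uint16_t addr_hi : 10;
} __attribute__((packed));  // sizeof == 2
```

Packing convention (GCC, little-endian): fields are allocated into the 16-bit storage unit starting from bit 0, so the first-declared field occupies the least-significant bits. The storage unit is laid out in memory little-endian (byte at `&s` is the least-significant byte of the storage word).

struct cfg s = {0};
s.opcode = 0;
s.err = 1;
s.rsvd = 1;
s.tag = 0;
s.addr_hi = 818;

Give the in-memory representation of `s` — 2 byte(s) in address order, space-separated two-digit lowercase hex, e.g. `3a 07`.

[0+:1] opcode=0 & 0x1 = 0x0; word=0x0000
[1+:1] err=1 & 0x1 = 0x1; word=0x0002
[2+:2] rsvd=1 & 0x3 = 0x1; word=0x0006
[4+:2] tag=0 & 0x3 = 0x0; word=0x0006
[6+:10] addr_hi=818 & 0x3ff = 0x332; word=0xcc86
word = 0xcc86 → little-endian bytes:
  [0]=0x86  [1]=0xcc

86 cc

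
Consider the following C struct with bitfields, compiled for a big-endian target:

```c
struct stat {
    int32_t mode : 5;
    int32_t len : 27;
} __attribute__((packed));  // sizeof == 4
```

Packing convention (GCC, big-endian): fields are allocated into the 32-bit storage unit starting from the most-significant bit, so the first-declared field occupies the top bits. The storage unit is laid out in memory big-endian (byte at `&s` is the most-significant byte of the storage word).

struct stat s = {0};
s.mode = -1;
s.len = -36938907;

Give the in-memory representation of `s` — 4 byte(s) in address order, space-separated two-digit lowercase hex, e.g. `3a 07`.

mode:5 = -1 → 0x1f << 27 → word 0xf8000000
len:27 = -36938907 → 0x5cc5b65 << 0 → word 0xfdcc5b65
word = 0xfdcc5b65 → big-endian bytes:
  [0]=0xfd  [1]=0xcc  [2]=0x5b  [3]=0x65

fd cc 5b 65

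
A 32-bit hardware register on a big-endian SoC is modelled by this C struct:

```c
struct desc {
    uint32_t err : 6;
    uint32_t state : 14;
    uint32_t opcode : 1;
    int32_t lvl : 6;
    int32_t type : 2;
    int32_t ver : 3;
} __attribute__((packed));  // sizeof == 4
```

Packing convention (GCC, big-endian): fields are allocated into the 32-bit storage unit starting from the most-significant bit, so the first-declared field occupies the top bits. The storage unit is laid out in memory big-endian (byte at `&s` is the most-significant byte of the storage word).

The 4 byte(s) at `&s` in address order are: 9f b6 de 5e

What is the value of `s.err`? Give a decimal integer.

[0]=0x9f [1]=0xb6 [2]=0xde [3]=0x5e (big-endian) → word 0x9fb6de5e
err:6 @ bit 26 → (0x9fb6de5e>>26)&0x3f = 0x27  ←
state:14 @ bit 12 → (0x9fb6de5e>>12)&0x3fff = 0x3b6d
opcode:1 @ bit 11 → (0x9fb6de5e>>11)&0x1 = 0x1
lvl:6 @ bit 5 → (0x9fb6de5e>>5)&0x3f = 0x32
type:2 @ bit 3 → (0x9fb6de5e>>3)&0x3 = 0x3
ver:3 @ bit 0 → (0x9fb6de5e>>0)&0x7 = 0x6

39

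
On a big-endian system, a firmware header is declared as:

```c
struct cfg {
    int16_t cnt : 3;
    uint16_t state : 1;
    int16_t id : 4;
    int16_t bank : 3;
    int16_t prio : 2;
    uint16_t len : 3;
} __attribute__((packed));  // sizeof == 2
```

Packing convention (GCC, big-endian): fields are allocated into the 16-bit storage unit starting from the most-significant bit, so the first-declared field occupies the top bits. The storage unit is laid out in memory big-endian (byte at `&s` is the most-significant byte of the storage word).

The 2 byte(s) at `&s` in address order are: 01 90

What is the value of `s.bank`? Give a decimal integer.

[0]=0x01 [1]=0x90 (big-endian) → word 0x0190
cnt [13+:3] = (word>>13) & 0x7 = 0
state [12+:1] = (word>>12) & 0x1 = 0
id [8+:4] = (word>>8) & 0xf = 1
bank [5+:3] = (word>>5) & 0x7 = 4  ←
prio [3+:2] = (word>>3) & 0x3 = 2
len [0+:3] = (word>>0) & 0x7 = 0
bank signed 3b, MSB=1: 4 - 8 = -4

-4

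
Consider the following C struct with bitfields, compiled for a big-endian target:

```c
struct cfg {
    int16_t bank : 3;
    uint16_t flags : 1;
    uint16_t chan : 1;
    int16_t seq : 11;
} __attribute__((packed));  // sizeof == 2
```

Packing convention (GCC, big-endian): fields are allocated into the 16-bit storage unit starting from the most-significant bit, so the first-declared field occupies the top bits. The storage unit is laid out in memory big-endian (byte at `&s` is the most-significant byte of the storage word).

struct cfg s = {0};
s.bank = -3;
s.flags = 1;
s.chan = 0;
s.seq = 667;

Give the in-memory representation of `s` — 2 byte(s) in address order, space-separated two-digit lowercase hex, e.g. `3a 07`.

bank (3b) val=-3 bits=0x5 at bit 13: 0xa000
flags (1b) val=1 bits=0x1 at bit 12: 0xb000
chan (1b) val=0 bits=0x0 at bit 11: 0xb000
seq (11b) val=667 bits=0x29b at bit 0: 0xb29b
word = 0xb29b → big-endian bytes:
  [0]=0xb2  [1]=0x9b

b2 9b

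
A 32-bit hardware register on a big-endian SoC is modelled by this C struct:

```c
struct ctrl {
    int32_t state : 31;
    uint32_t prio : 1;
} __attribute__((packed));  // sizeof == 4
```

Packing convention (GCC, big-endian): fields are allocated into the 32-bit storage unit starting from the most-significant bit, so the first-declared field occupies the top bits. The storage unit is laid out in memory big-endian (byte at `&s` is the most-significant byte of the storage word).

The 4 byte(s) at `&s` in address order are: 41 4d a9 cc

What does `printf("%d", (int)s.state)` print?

547804390

[0]=0x41 [1]=0x4d [2]=0xa9 [3]=0xcc (big-endian) → word 0x414da9cc
state:31 @ bit 1 → (0x414da9cc>>1)&0x7fffffff = 0x20a6d4e6  ←
prio:1 @ bit 0 → (0x414da9cc>>0)&0x1 = 0x0
state signed 31b, MSB=0: value = 547804390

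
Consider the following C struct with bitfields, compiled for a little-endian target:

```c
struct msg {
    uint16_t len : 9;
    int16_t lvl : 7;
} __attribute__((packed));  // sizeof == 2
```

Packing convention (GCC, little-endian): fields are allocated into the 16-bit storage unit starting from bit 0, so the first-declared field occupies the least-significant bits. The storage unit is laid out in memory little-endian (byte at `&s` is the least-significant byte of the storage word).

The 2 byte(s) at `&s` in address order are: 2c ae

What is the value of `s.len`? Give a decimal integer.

44

[0]=0x2c [1]=0xae (little-endian) → word 0xae2c
len:9 @ bit 0 → (0xae2c>>0)&0x1ff = 0x2c  ←
lvl:7 @ bit 9 → (0xae2c>>9)&0x7f = 0x57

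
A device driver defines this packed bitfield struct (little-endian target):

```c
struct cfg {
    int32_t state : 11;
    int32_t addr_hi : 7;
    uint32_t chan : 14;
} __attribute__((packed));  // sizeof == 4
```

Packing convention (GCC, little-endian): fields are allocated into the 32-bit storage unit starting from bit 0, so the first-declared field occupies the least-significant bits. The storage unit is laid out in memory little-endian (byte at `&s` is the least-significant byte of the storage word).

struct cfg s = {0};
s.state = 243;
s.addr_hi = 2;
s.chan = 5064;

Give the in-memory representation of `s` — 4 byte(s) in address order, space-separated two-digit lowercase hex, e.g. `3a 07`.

[0+:11] state=243 & 0x7ff = 0xf3; word=0x000000f3
[11+:7] addr_hi=2 & 0x7f = 0x2; word=0x000010f3
[18+:14] chan=5064 & 0x3fff = 0x13c8; word=0x4f2010f3
word = 0x4f2010f3 → little-endian bytes:
  [0]=0xf3  [1]=0x10  [2]=0x20  [3]=0x4f

f3 10 20 4f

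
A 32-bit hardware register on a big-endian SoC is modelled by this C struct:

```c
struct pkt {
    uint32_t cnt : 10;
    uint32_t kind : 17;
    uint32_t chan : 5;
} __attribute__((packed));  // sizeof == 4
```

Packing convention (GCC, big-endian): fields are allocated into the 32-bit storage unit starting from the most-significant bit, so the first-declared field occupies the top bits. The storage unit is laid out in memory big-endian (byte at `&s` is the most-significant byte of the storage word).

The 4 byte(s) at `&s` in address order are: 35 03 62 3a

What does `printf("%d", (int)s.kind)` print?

[0]=0x35 [1]=0x03 [2]=0x62 [3]=0x3a (big-endian) → word 0x3503623a
cnt [22+:10] = (word>>22) & 0x3ff = 212
kind [5+:17] = (word>>5) & 0x1ffff = 6929  ←
chan [0+:5] = (word>>0) & 0x1f = 26

6929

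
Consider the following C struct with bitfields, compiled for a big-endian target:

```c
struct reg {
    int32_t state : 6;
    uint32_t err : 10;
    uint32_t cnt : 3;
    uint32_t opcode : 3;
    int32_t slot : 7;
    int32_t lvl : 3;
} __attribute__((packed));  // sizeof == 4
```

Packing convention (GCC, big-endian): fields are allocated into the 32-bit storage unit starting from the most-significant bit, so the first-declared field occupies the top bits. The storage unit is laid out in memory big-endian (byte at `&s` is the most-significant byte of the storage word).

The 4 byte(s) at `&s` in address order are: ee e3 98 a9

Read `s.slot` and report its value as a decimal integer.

[0]=0xee [1]=0xe3 [2]=0x98 [3]=0xa9 (big-endian) → word 0xeee398a9
state [26+:6] = (word>>26) & 0x3f = 59
err [16+:10] = (word>>16) & 0x3ff = 739
cnt [13+:3] = (word>>13) & 0x7 = 4
opcode [10+:3] = (word>>10) & 0x7 = 6
slot [3+:7] = (word>>3) & 0x7f = 21  ←
lvl [0+:3] = (word>>0) & 0x7 = 1
slot signed 7b, MSB=0: value = 21

21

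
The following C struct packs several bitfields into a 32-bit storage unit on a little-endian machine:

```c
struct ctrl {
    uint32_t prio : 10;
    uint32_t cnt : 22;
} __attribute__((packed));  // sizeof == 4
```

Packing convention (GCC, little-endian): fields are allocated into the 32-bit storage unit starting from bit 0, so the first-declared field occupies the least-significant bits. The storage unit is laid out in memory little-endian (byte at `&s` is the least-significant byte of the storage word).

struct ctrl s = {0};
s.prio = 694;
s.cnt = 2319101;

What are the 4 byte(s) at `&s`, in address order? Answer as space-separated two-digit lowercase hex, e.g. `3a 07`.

prio (10b) val=694 bits=0x2b6 at bit 0: 0x000002b6
cnt (22b) val=2319101 bits=0x2362fd at bit 10: 0x8d8bf6b6
word = 0x8d8bf6b6 → little-endian bytes:
  [0]=0xb6  [1]=0xf6  [2]=0x8b  [3]=0x8d

b6 f6 8b 8d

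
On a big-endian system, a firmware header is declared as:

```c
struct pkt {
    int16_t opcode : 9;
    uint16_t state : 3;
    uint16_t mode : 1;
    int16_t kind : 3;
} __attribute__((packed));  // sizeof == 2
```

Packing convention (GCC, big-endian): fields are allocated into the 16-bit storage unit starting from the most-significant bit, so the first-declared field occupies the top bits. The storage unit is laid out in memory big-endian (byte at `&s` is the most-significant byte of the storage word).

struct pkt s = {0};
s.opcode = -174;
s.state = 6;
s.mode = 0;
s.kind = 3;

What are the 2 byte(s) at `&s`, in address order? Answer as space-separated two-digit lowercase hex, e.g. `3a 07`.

a9 63

opcode (9b) val=-174 bits=0x152 at bit 7: 0xa900
state (3b) val=6 bits=0x6 at bit 4: 0xa960
mode (1b) val=0 bits=0x0 at bit 3: 0xa960
kind (3b) val=3 bits=0x3 at bit 0: 0xa963
word = 0xa963 → big-endian bytes:
  [0]=0xa9  [1]=0x63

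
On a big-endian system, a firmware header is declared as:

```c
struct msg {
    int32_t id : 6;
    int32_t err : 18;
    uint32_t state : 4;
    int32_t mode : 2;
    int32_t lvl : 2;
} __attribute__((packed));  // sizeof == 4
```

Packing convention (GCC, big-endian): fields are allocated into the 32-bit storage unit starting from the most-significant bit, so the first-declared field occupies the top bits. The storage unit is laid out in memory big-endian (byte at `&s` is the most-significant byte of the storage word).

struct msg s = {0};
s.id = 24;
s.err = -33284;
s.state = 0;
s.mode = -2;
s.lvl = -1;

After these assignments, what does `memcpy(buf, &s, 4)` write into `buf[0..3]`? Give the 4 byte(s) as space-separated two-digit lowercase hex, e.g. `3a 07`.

[26+:6] id=24 & 0x3f = 0x18; word=0x60000000
[8+:18] err=-33284 & 0x3ffff = 0x37dfc; word=0x637dfc00
[4+:4] state=0 & 0xf = 0x0; word=0x637dfc00
[2+:2] mode=-2 & 0x3 = 0x2; word=0x637dfc08
[0+:2] lvl=-1 & 0x3 = 0x3; word=0x637dfc0b
word = 0x637dfc0b → big-endian bytes:
  [0]=0x63  [1]=0x7d  [2]=0xfc  [3]=0x0b

63 7d fc 0b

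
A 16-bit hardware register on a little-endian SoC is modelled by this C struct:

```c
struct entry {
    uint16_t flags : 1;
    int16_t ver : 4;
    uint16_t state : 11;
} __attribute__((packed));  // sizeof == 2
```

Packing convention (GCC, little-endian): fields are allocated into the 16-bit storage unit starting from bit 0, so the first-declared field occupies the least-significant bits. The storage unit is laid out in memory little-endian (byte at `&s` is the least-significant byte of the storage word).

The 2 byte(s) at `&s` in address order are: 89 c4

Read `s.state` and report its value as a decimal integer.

1572

[0]=0x89 [1]=0xc4 (little-endian) → word 0xc489
flags [0+:1] = (word>>0) & 0x1 = 1
ver [1+:4] = (word>>1) & 0xf = 4
state [5+:11] = (word>>5) & 0x7ff = 1572  ←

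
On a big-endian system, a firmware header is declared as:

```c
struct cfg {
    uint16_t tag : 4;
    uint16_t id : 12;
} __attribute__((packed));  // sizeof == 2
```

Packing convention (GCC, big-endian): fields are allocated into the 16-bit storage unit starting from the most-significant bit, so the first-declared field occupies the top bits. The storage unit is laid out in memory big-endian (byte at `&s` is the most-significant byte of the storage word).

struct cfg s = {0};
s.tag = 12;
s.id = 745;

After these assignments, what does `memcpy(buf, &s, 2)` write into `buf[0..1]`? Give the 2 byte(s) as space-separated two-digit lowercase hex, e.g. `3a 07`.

tag (4b) val=12 bits=0xc at bit 12: 0xc000
id (12b) val=745 bits=0x2e9 at bit 0: 0xc2e9
word = 0xc2e9 → big-endian bytes:
  [0]=0xc2  [1]=0xe9

c2 e9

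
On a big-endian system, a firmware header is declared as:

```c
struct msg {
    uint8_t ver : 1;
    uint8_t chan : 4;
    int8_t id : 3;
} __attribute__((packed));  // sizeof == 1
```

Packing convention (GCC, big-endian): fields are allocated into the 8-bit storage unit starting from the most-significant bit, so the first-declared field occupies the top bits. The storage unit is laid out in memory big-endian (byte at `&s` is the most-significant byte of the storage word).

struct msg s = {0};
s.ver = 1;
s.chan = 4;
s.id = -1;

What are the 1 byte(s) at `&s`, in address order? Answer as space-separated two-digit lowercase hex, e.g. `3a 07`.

a7

ver:1 = 1 → 0x1 << 7 → word 0x80
chan:4 = 4 → 0x4 << 3 → word 0xa0
id:3 = -1 → 0x7 << 0 → word 0xa7
word = 0xa7 → big-endian bytes:
  [0]=0xa7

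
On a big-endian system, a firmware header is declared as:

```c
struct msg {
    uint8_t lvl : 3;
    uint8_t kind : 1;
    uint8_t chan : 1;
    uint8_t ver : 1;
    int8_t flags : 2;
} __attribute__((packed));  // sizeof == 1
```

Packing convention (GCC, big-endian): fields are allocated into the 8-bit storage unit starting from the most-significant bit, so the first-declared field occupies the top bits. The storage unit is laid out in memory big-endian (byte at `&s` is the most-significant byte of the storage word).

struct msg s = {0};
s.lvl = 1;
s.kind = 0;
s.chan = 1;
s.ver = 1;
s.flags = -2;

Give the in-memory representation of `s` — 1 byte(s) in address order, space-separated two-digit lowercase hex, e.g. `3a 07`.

2e

lvl:3 = 1 → 0x1 << 5 → word 0x20
kind:1 = 0 → 0x0 << 4 → word 0x20
chan:1 = 1 → 0x1 << 3 → word 0x28
ver:1 = 1 → 0x1 << 2 → word 0x2c
flags:2 = -2 → 0x2 << 0 → word 0x2e
word = 0x2e → big-endian bytes:
  [0]=0x2e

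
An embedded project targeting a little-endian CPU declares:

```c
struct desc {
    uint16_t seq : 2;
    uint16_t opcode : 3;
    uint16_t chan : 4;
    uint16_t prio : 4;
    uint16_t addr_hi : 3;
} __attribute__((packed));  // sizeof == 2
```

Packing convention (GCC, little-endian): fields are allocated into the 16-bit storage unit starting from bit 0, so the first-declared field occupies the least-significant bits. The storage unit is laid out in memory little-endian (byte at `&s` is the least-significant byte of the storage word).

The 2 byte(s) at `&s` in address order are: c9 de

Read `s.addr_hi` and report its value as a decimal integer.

[0]=0xc9 [1]=0xde (little-endian) → word 0xdec9
seq:2 @ bit 0 → (0xdec9>>0)&0x3 = 0x1
opcode:3 @ bit 2 → (0xdec9>>2)&0x7 = 0x2
chan:4 @ bit 5 → (0xdec9>>5)&0xf = 0x6
prio:4 @ bit 9 → (0xdec9>>9)&0xf = 0xf
addr_hi:3 @ bit 13 → (0xdec9>>13)&0x7 = 0x6  ←

6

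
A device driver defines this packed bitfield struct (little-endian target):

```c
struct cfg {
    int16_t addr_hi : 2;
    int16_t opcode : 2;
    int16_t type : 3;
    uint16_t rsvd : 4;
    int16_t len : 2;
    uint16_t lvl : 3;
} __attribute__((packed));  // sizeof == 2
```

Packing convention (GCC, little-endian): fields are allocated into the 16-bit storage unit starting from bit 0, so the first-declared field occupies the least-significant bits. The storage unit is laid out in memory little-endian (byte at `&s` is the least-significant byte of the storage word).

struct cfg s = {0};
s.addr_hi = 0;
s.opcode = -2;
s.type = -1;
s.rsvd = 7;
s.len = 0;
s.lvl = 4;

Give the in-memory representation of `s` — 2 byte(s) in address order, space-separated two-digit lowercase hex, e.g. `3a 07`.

f8 83

addr_hi:2 = 0 → 0x0 << 0 → word 0x0000
opcode:2 = -2 → 0x2 << 2 → word 0x0008
type:3 = -1 → 0x7 << 4 → word 0x0078
rsvd:4 = 7 → 0x7 << 7 → word 0x03f8
len:2 = 0 → 0x0 << 11 → word 0x03f8
lvl:3 = 4 → 0x4 << 13 → word 0x83f8
word = 0x83f8 → little-endian bytes:
  [0]=0xf8  [1]=0x83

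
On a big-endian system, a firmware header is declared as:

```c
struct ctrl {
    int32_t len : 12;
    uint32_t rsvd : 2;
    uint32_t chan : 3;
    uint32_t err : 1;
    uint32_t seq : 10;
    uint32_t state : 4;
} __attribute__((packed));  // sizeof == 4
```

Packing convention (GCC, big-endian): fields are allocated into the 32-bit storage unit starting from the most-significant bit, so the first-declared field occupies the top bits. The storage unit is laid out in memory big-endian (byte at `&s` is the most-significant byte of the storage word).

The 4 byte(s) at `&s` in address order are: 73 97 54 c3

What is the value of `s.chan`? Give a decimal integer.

[0]=0x73 [1]=0x97 [2]=0x54 [3]=0xc3 (big-endian) → word 0x739754c3
len:12 @ bit 20 → (0x739754c3>>20)&0xfff = 0x739
rsvd:2 @ bit 18 → (0x739754c3>>18)&0x3 = 0x1
chan:3 @ bit 15 → (0x739754c3>>15)&0x7 = 0x6  ←
err:1 @ bit 14 → (0x739754c3>>14)&0x1 = 0x1
seq:10 @ bit 4 → (0x739754c3>>4)&0x3ff = 0x14c
state:4 @ bit 0 → (0x739754c3>>0)&0xf = 0x3

6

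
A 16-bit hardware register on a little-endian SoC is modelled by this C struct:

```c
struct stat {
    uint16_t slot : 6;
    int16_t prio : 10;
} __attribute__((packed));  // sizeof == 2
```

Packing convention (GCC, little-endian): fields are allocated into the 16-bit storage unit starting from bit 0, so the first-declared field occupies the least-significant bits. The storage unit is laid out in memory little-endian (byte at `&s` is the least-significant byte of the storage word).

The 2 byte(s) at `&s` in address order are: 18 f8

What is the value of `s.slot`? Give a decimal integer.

24

[0]=0x18 [1]=0xf8 (little-endian) → word 0xf818
slot:6 @ bit 0 → (0xf818>>0)&0x3f = 0x18  ←
prio:10 @ bit 6 → (0xf818>>6)&0x3ff = 0x3e0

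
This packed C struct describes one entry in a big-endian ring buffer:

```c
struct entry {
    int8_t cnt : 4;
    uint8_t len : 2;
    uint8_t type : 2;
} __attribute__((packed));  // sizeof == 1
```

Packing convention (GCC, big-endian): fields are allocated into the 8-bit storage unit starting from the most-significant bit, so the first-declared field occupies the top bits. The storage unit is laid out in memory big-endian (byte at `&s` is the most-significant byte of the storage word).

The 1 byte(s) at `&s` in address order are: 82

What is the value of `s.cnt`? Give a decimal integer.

-8

[0]=0x82 (big-endian) → word 0x82
cnt [4+:4] = (word>>4) & 0xf = 8  ←
len [2+:2] = (word>>2) & 0x3 = 0
type [0+:2] = (word>>0) & 0x3 = 2
cnt signed 4b, MSB=1: 8 - 16 = -8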